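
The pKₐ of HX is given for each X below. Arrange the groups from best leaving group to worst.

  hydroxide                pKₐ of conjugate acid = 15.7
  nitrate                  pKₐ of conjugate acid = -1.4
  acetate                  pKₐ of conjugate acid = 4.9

nitrate > acetate > hydroxide

Lower conjugate-acid pKₐ ⇒ weaker base ⇒ better leaving group.
Sorting by the given values: nitrate (-1.4), acetate (4.9), hydroxide (15.7).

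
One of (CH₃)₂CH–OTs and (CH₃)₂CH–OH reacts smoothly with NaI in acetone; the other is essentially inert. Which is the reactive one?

(CH₃)₂CH–OTs

From (CH₃)₂CH–OH the departing group would be OH⁻ (pKₐ(H₂O) ≈ 15.7). Strong base; essentially never leaves without prior activation.
From (CH₃)₂CH–OTs the leaving group is OTs⁻ (pKₐ(p-CH₃C₆H₄SO₃H (TsOH)) ≈ -2.8). Resonance-delocalised arenesulfonate.
(In practice (CH₃)₂CH–OTs is made from (CH₃)₂CH–OH by treatment with TsCl / pyridine, converting the hydroxyl into a tosylate.)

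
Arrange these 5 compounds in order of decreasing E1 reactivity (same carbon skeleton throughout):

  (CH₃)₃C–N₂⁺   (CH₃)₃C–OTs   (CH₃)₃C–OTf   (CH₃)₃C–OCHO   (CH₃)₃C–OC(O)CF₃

The skeletons are identical, so relative rate is governed entirely by leaving-group ability.
Rank by basicity of the departing species: weakest base leaves most easily.
(CH₃)₃C–N₂⁺ loses N₂: no meaningful conjugate acid; N₂ departs as an exceptionally stable neutral molecule
(CH₃)₃C–OTf loses OTf⁻: pKₐ(CF₃SO₃H (triflic acid)) ≈ -14
(CH₃)₃C–OTs loses OTs⁻: pKₐ(p-CH₃C₆H₄SO₃H (TsOH)) ≈ -2.8
(CH₃)₃C–OC(O)CF₃ loses CF₃COO⁻: pKₐ(CF₃COOH) ≈ 0.2
(CH₃)₃C–OCHO loses HCOO⁻: pKₐ(HCOOH) ≈ 3.8

(CH₃)₃C–N₂⁺ > (CH₃)₃C–OTf > (CH₃)₃C–OTs > (CH₃)₃C–OC(O)CF₃ > (CH₃)₃C–OCHO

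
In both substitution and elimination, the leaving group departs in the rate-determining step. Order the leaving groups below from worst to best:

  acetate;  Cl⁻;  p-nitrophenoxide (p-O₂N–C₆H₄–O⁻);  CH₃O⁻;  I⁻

CH₃O⁻ < p-nitrophenoxide (p-O₂N–C₆H₄–O⁻) < acetate < Cl⁻ < I⁻

I⁻: pKₐ(HI) ≈ -10
Cl⁻: pKₐ(HCl) ≈ -7
acetate: pKₐ(CH₃COOH) ≈ 4.8
p-nitrophenoxide (p-O₂N–C₆H₄–O⁻): pKₐ(p-nitrophenol) ≈ 7.2
CH₃O⁻: pKₐ(CH₃OH) ≈ 15.5
Reversing gives the worst-to-best order requested.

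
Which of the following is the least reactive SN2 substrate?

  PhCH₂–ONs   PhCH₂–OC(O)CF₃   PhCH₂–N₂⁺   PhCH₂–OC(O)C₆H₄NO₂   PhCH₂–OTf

With the same alkyl group throughout, only the leaving group differentiates the rates.
Rank by basicity of the departing species: weakest base leaves most easily.
PhCH₂–N₂⁺ loses N₂: no meaningful conjugate acid; N₂ departs as an exceptionally stable neutral molecule
PhCH₂–OTf loses OTf⁻: pKₐ(CF₃SO₃H (triflic acid)) ≈ -14
PhCH₂–ONs loses ONs⁻: pKₐ(p-O₂NC₆H₄SO₃H) ≈ -3.5
PhCH₂–OC(O)CF₃ loses CF₃COO⁻: pKₐ(CF₃COOH) ≈ 0.2
PhCH₂–OC(O)C₆H₄NO₂ loses p-O₂N–C₆H₄–COO⁻: pKₐ(p-nitrobenzoic acid) ≈ 3.4

PhCH₂–OC(O)C₆H₄NO₂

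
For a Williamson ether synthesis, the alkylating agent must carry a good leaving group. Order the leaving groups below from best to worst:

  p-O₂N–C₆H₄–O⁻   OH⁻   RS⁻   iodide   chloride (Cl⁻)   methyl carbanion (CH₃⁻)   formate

iodide > chloride (Cl⁻) > formate > p-O₂N–C₆H₄–O⁻ > RS⁻ > OH⁻ > methyl carbanion (CH₃⁻)

A good leaving group is a weak base: the lower the pKₐ of its conjugate acid, the more readily it departs.
iodide: pKₐ(HI) ≈ -10 — large, highly polarisable; very weak base
chloride (Cl⁻): pKₐ(HCl) ≈ -7
formate: pKₐ(HCOOH) ≈ 3.8 — resonance-stabilised carboxylate
p-O₂N–C₆H₄–O⁻: pKₐ(p-nitrophenol) ≈ 7.2
RS⁻: pKₐ(RSH (a thiol)) ≈ 10.5 — moderately basic; rarely leaves without activation
OH⁻: pKₐ(H₂O) ≈ 15.7
methyl carbanion (CH₃⁻): pKₐ(CH₄) ≈ 48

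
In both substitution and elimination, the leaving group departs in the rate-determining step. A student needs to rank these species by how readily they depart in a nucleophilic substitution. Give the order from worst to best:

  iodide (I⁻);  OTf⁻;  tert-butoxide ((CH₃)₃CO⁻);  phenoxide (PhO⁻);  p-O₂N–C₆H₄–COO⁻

OTf⁻: pKₐ(CF₃SO₃H (triflic acid)) ≈ -14
iodide (I⁻): pKₐ(HI) ≈ -10
p-O₂N–C₆H₄–COO⁻: pKₐ(p-nitrobenzoic acid) ≈ 3.4
phenoxide (PhO⁻): pKₐ(C₆H₅OH (phenol)) ≈ 10
tert-butoxide ((CH₃)₃CO⁻): pKₐ(t-BuOH) ≈ 18
Listed from poorest to best leaving group as asked.

tert-butoxide ((CH₃)₃CO⁻) < phenoxide (PhO⁻) < p-O₂N–C₆H₄–COO⁻ < iodide (I⁻) < OTf⁻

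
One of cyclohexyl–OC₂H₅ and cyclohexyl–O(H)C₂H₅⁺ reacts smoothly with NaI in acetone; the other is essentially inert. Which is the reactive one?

From cyclohexyl–OC₂H₅ the departing group would be CH₃CH₂O⁻ (pKₐ(CH₃CH₂OH) ≈ 16). Strong base; alkoxides do not leave unassisted.
From cyclohexyl–O(H)C₂H₅⁺ the leaving group is R'OH (pKₐ(R'OH₂⁺) ≈ -2.4). Neutral; leaves from a protonated ether (an oxonium ion, R–O(H)R'⁺).
(In practice cyclohexyl–O(H)C₂H₅⁺ is made from cyclohexyl–OC₂H₅ by protonation with concentrated HBr, allowing neutral ethanol, rather than ethoxide, to depart.)

cyclohexyl–O(H)C₂H₅⁺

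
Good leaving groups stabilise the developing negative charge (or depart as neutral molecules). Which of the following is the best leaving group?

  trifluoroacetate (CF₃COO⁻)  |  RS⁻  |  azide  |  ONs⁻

ONs⁻

Leaving-group ability tracks the stability of the departed species; conjugate-acid pKₐ is the usual yardstick (lower pKₐ → better LG).
ONs⁻: pKₐ(p-O₂NC₆H₄SO₃H) ≈ -3.5
trifluoroacetate (CF₃COO⁻): pKₐ(CF₃COOH) ≈ 0.2
azide: pKₐ(HN₃) ≈ 4.7
RS⁻: pKₐ(RSH (a thiol)) ≈ 10.5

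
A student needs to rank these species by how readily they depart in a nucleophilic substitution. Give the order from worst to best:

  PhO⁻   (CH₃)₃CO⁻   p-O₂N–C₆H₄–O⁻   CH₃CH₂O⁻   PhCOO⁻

Rank by basicity of the departing species: weakest base leaves most easily.
PhCOO⁻: pKₐ(C₆H₅COOH) ≈ 4.2
p-O₂N–C₆H₄–O⁻: pKₐ(p-nitrophenol) ≈ 7.2
PhO⁻: pKₐ(C₆H₅OH (phenol)) ≈ 10
CH₃CH₂O⁻: pKₐ(CH₃CH₂OH) ≈ 16
(CH₃)₃CO⁻: pKₐ(t-BuOH) ≈ 18
The question asks for worst first, so the sequence is read in increasing leaving-group ability.

(CH₃)₃CO⁻ < CH₃CH₂O⁻ < PhO⁻ < p-O₂N–C₆H₄–O⁻ < PhCOO⁻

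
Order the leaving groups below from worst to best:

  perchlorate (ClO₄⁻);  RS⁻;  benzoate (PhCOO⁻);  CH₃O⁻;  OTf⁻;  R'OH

Rank by basicity of the departing species: weakest base leaves most easily.
OTf⁻: pKₐ(CF₃SO₃H (triflic acid)) ≈ -14
perchlorate (ClO₄⁻): pKₐ(HClO₄) ≈ -10
R'OH: pKₐ(R'OH₂⁺) ≈ -2.4
benzoate (PhCOO⁻): pKₐ(C₆H₅COOH) ≈ 4.2
RS⁻: pKₐ(RSH (a thiol)) ≈ 10.5
CH₃O⁻: pKₐ(CH₃OH) ≈ 15.5
The question asks for worst first, so the sequence is read in increasing leaving-group ability.

CH₃O⁻ < RS⁻ < benzoate (PhCOO⁻) < R'OH < perchlorate (ClO₄⁻) < OTf⁻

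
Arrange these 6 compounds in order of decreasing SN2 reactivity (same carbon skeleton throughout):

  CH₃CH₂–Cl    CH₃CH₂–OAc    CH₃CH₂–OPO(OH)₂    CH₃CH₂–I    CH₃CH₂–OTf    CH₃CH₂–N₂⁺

CH₃CH₂–N₂⁺ > CH₃CH₂–OTf > CH₃CH₂–I > CH₃CH₂–Cl > CH₃CH₂–OPO(OH)₂ > CH₃CH₂–OAc

Identical carbon frameworks mean the comparison reduces to leaving-group quality.
The more stable X⁻ (or X) is on its own — i.e. the weaker a base it is — the better a leaving group it makes.
CH₃CH₂–N₂⁺ loses N₂: no meaningful conjugate acid; N₂ departs as an exceptionally stable neutral molecule
CH₃CH₂–OTf loses OTf⁻: pKₐ(CF₃SO₃H (triflic acid)) ≈ -14
CH₃CH₂–I loses I⁻: pKₐ(HI) ≈ -10
CH₃CH₂–Cl loses Cl⁻: pKₐ(HCl) ≈ -7
CH₃CH₂–OPO(OH)₂ loses H₂PO₄⁻: pKₐ(H₃PO₄) ≈ 2.1
CH₃CH₂–OAc loses AcO⁻: pKₐ(CH₃COOH) ≈ 4.8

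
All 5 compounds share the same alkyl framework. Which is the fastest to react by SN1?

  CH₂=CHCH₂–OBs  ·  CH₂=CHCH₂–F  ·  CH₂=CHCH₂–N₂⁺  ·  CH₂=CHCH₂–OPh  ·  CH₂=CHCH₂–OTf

The skeletons are identical, so relative rate is governed entirely by leaving-group ability.
The more stable X⁻ (or X) is on its own — i.e. the weaker a base it is — the better a leaving group it makes.
CH₂=CHCH₂–N₂⁺ loses N₂: no meaningful conjugate acid; N₂ departs as an exceptionally stable neutral molecule
CH₂=CHCH₂–OTf loses OTf⁻: pKₐ(CF₃SO₃H (triflic acid)) ≈ -14
CH₂=CHCH₂–OBs loses OBs⁻: pKₐ(p-BrC₆H₄SO₃H) ≈ -2.8
CH₂=CHCH₂–F loses F⁻: pKₐ(HF) ≈ 3.2
CH₂=CHCH₂–OPh loses PhO⁻: pKₐ(C₆H₅OH (phenol)) ≈ 10

CH₂=CHCH₂–N₂⁺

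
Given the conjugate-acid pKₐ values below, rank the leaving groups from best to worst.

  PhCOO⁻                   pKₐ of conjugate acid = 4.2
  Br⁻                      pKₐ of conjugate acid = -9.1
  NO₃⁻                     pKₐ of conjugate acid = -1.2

Br⁻ > NO₃⁻ > PhCOO⁻

Lower conjugate-acid pKₐ ⇒ weaker base ⇒ better leaving group.
Sorting by the given values: Br⁻ (-9.1), NO₃⁻ (-1.2), PhCOO⁻ (4.2).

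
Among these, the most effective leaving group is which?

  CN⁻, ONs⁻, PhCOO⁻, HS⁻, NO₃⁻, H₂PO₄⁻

Leaving-group ability tracks the stability of the departed species; conjugate-acid pKₐ is the usual yardstick (lower pKₐ → better LG).
ONs⁻: pKₐ(p-O₂NC₆H₄SO₃H) ≈ -3.5
NO₃⁻: pKₐ(HNO₃) ≈ -1.3
H₂PO₄⁻: pKₐ(H₃PO₄) ≈ 2.1
PhCOO⁻: pKₐ(C₆H₅COOH) ≈ 4.2
HS⁻: pKₐ(H₂S) ≈ 7
CN⁻: pKₐ(HCN) ≈ 9.2

ONs⁻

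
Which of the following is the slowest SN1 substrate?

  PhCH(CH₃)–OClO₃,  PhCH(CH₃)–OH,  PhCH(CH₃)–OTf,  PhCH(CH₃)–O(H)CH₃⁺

PhCH(CH₃)–OH

Identical carbon frameworks mean the comparison reduces to leaving-group quality.
A good leaving group is a weak base: the lower the pKₐ of its conjugate acid, the more readily it departs.
PhCH(CH₃)–OTf loses OTf⁻: pKₐ(CF₃SO₃H (triflic acid)) ≈ -14
PhCH(CH₃)–OClO₃ loses ClO₄⁻: pKₐ(HClO₄) ≈ -10
PhCH(CH₃)–O(H)CH₃⁺ loses R'OH: pKₐ(R'OH₂⁺) ≈ -2.4
PhCH(CH₃)–OH loses OH⁻: pKₐ(H₂O) ≈ 15.7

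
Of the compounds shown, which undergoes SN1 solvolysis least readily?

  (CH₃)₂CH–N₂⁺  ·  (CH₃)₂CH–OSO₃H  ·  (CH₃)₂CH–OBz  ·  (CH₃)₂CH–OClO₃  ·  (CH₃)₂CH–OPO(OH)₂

Identical carbon frameworks mean the comparison reduces to leaving-group quality.
Leaving-group ability tracks the stability of the departed species; conjugate-acid pKₐ is the usual yardstick (lower pKₐ → better LG).
(CH₃)₂CH–N₂⁺ loses N₂: no meaningful conjugate acid; N₂ departs as an exceptionally stable neutral molecule
(CH₃)₂CH–OClO₃ loses ClO₄⁻: pKₐ(HClO₄) ≈ -10
(CH₃)₂CH–OSO₃H loses HSO₄⁻: pKₐ(H₂SO₄) ≈ -3
(CH₃)₂CH–OPO(OH)₂ loses H₂PO₄⁻: pKₐ(H₃PO₄) ≈ 2.1
(CH₃)₂CH–OBz loses PhCOO⁻: pKₐ(C₆H₅COOH) ≈ 4.2

(CH₃)₂CH–OBz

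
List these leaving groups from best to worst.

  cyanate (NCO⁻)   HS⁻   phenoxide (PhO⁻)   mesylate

mesylate > cyanate (NCO⁻) > HS⁻ > phenoxide (PhO⁻)

A good leaving group is a weak base: the lower the pKₐ of its conjugate acid, the more readily it departs.
mesylate: pKₐ(CH₃SO₃H (MsOH)) ≈ -1.9
cyanate (NCO⁻): pKₐ(HOCN) ≈ 3.5
HS⁻: pKₐ(H₂S) ≈ 7
phenoxide (PhO⁻): pKₐ(C₆H₅OH (phenol)) ≈ 10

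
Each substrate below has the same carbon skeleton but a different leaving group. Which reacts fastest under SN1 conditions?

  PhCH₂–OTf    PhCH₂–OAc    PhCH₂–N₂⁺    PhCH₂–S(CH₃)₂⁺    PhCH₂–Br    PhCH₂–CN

PhCH₂–N₂⁺

With the same alkyl group throughout, only the leaving group differentiates the rates.
A good leaving group is a weak base: the lower the pKₐ of its conjugate acid, the more readily it departs.
PhCH₂–N₂⁺ loses N₂: no meaningful conjugate acid; N₂ departs as an exceptionally stable neutral molecule
PhCH₂–OTf loses OTf⁻: pKₐ(CF₃SO₃H (triflic acid)) ≈ -14
PhCH₂–Br loses Br⁻: pKₐ(HBr) ≈ -9
PhCH₂–S(CH₃)₂⁺ loses SR'₂: pKₐ(R'₂SH⁺) ≈ -7
PhCH₂–OAc loses AcO⁻: pKₐ(CH₃COOH) ≈ 4.8
PhCH₂–CN loses CN⁻: pKₐ(HCN) ≈ 9.2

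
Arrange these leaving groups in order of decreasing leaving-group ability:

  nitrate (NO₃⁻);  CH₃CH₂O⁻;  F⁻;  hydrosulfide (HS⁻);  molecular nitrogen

molecular nitrogen: no meaningful conjugate acid; N₂ departs as an exceptionally stable neutral molecule
nitrate (NO₃⁻): pKₐ(HNO₃) ≈ -1.3 — resonance-delocalised over three oxygens
F⁻: pKₐ(HF) ≈ 3.2 — small and strongly basic; the poor halide leaving group
hydrosulfide (HS⁻): pKₐ(H₂S) ≈ 7 — larger and more polarisable than the oxygen analogue
CH₃CH₂O⁻: pKₐ(CH₃CH₂OH) ≈ 16 — strong base; alkoxides do not leave unassisted

molecular nitrogen > nitrate (NO₃⁻) > F⁻ > hydrosulfide (HS⁻) > CH₃CH₂O⁻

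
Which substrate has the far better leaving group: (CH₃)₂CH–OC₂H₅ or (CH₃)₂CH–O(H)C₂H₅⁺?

From (CH₃)₂CH–OC₂H₅ the departing group would be CH₃CH₂O⁻ (pKₐ(CH₃CH₂OH) ≈ 16). Strong base; alkoxides do not leave unassisted.
From (CH₃)₂CH–O(H)C₂H₅⁺ the leaving group is R'OH (pKₐ(R'OH₂⁺) ≈ -2.4). Neutral; leaves from a protonated ether (an oxonium ion, R–O(H)R'⁺).
(In practice (CH₃)₂CH–O(H)C₂H₅⁺ is made from (CH₃)₂CH–OC₂H₅ by protonation with concentrated HBr, allowing neutral ethanol, rather than ethoxide, to depart.)

(CH₃)₂CH–O(H)C₂H₅⁺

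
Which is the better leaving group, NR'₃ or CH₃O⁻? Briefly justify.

NR'₃

NR'₃ is the better leaving group.
pKₐ(R'₃NH⁺) ≈ 10.7 versus pKₐ(CH₃OH) ≈ 15.5: NR'₃ is the much weaker base.
Neutral but still a fairly strong base; Hofmann-elimination LG.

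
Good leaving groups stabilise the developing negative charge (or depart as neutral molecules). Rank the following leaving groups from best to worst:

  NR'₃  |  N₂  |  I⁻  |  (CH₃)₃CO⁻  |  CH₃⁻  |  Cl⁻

N₂ > I⁻ > Cl⁻ > NR'₃ > (CH₃)₃CO⁻ > CH₃⁻

N₂: no meaningful conjugate acid; N₂ departs as an exceptionally stable neutral molecule
I⁻: pKₐ(HI) ≈ -10
Cl⁻: pKₐ(HCl) ≈ -7
NR'₃: pKₐ(R'₃NH⁺) ≈ 10.7
(CH₃)₃CO⁻: pKₐ(t-BuOH) ≈ 18
CH₃⁻: pKₐ(CH₄) ≈ 48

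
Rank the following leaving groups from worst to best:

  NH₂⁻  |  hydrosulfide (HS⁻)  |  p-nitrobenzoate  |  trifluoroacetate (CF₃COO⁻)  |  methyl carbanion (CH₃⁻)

methyl carbanion (CH₃⁻) < NH₂⁻ < hydrosulfide (HS⁻) < p-nitrobenzoate < trifluoroacetate (CF₃COO⁻)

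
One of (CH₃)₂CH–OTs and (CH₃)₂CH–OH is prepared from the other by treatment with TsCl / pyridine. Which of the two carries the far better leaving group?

(CH₃)₂CH–OTs

From (CH₃)₂CH–OH the departing group would be OH⁻ (pKₐ(H₂O) ≈ 15.7). Strong base; essentially never leaves without prior activation.
From (CH₃)₂CH–OTs the leaving group is OTs⁻ (pKₐ(p-CH₃C₆H₄SO₃H (TsOH)) ≈ -2.8). Resonance-delocalised arenesulfonate.
Treatment with TsCl / pyridine works by converting the hydroxyl into a tosylate, making (CH₃)₂CH–OTs enormously more reactive.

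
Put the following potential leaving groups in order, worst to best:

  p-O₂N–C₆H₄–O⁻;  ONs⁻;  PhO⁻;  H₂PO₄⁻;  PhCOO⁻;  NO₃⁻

PhO⁻ < p-O₂N–C₆H₄–O⁻ < PhCOO⁻ < H₂PO₄⁻ < NO₃⁻ < ONs⁻

Rank by basicity of the departing species: weakest base leaves most easily.
ONs⁻: pKₐ(p-O₂NC₆H₄SO₃H) ≈ -3.5 — p-nitro group further stabilises the sulfonate
NO₃⁻: pKₐ(HNO₃) ≈ -1.3 — resonance-delocalised over three oxygens
H₂PO₄⁻: pKₐ(H₃PO₄) ≈ 2.1
PhCOO⁻: pKₐ(C₆H₅COOH) ≈ 4.2
p-O₂N–C₆H₄–O⁻: pKₐ(p-nitrophenol) ≈ 7.2
PhO⁻: pKₐ(C₆H₅OH (phenol)) ≈ 10 — resonance into the ring helps, but still a poor LG
Listed from poorest to best leaving group as asked.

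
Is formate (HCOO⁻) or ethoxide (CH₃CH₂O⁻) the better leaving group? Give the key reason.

formate (HCOO⁻) is the better leaving group.
pKₐ(HCOOH) ≈ 3.8 versus pKₐ(CH₃CH₂OH) ≈ 16: formate (HCOO⁻) is the much weaker base.
Resonance-stabilised carboxylate.

formate (HCOO⁻)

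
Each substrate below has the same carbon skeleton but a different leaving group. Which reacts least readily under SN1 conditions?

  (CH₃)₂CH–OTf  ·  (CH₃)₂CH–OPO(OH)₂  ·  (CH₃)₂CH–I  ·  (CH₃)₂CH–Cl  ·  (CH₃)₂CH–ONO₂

With the same alkyl group throughout, only the leaving group differentiates the rates.
A good leaving group is a weak base: the lower the pKₐ of its conjugate acid, the more readily it departs.
(CH₃)₂CH–OTf loses OTf⁻: pKₐ(CF₃SO₃H (triflic acid)) ≈ -14
(CH₃)₂CH–I loses I⁻: pKₐ(HI) ≈ -10
(CH₃)₂CH–Cl loses Cl⁻: pKₐ(HCl) ≈ -7
(CH₃)₂CH–ONO₂ loses NO₃⁻: pKₐ(HNO₃) ≈ -1.3
(CH₃)₂CH–OPO(OH)₂ loses H₂PO₄⁻: pKₐ(H₃PO₄) ≈ 2.1

(CH₃)₂CH–OPO(OH)₂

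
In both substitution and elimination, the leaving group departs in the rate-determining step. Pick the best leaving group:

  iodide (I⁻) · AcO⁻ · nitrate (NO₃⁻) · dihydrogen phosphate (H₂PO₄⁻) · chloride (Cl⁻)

Rank by basicity of the departing species: weakest base leaves most easily.
iodide (I⁻): pKₐ(HI) ≈ -10
chloride (Cl⁻): pKₐ(HCl) ≈ -7
nitrate (NO₃⁻): pKₐ(HNO₃) ≈ -1.3
dihydrogen phosphate (H₂PO₄⁻): pKₐ(H₃PO₄) ≈ 2.1
AcO⁻: pKₐ(CH₃COOH) ≈ 4.8

iodide (I⁻)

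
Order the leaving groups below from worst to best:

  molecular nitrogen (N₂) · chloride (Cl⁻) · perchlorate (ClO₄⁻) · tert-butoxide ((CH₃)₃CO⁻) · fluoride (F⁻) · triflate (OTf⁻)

molecular nitrogen (N₂): no meaningful conjugate acid; N₂ departs as an exceptionally stable neutral molecule
triflate (OTf⁻): pKₐ(CF₃SO₃H (triflic acid)) ≈ -14
perchlorate (ClO₄⁻): pKₐ(HClO₄) ≈ -10 — extremely weak base; rarely used for safety reasons
chloride (Cl⁻): pKₐ(HCl) ≈ -7
fluoride (F⁻): pKₐ(HF) ≈ 3.2
tert-butoxide ((CH₃)₃CO⁻): pKₐ(t-BuOH) ≈ 18
Listed from poorest to best leaving group as asked.

tert-butoxide ((CH₃)₃CO⁻) < fluoride (F⁻) < chloride (Cl⁻) < perchlorate (ClO₄⁻) < triflate (OTf⁻) < molecular nitrogen (N₂)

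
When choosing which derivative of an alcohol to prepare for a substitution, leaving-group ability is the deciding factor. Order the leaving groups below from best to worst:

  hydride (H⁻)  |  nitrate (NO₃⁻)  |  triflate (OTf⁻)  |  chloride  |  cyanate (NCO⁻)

triflate (OTf⁻) > chloride > nitrate (NO₃⁻) > cyanate (NCO⁻) > hydride (H⁻)

The more stable X⁻ (or X) is on its own — i.e. the weaker a base it is — the better a leaving group it makes.
triflate (OTf⁻): pKₐ(CF₃SO₃H (triflic acid)) ≈ -14
chloride: pKₐ(HCl) ≈ -7 — moderately weak base
nitrate (NO₃⁻): pKₐ(HNO₃) ≈ -1.3
cyanate (NCO⁻): pKₐ(HOCN) ≈ 3.5 — resonance between N and O
hydride (H⁻): pKₐ(H₂) ≈ 36 — extremely strong base; leaves only in special hydride-transfer contexts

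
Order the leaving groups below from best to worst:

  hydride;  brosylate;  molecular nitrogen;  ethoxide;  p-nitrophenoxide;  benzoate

molecular nitrogen > brosylate > benzoate > p-nitrophenoxide > ethoxide > hydride

Leaving-group ability tracks the stability of the departed species; conjugate-acid pKₐ is the usual yardstick (lower pKₐ → better LG).
molecular nitrogen: no meaningful conjugate acid; N₂ departs as an exceptionally stable neutral molecule
brosylate: pKₐ(p-BrC₆H₄SO₃H) ≈ -2.8 — arenesulfonate with a p-bromo substituent
benzoate: pKₐ(C₆H₅COOH) ≈ 4.2 — aryl carboxylate
p-nitrophenoxide: pKₐ(p-nitrophenol) ≈ 7.2 — nitro group delocalises the charge; the classic chromogenic LG
ethoxide: pKₐ(CH₃CH₂OH) ≈ 16 — strong base; alkoxides do not leave unassisted
hydride: pKₐ(H₂) ≈ 36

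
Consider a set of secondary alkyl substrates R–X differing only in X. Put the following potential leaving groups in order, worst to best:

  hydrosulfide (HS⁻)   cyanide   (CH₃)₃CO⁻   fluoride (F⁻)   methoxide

fluoride (F⁻): pKₐ(HF) ≈ 3.2
hydrosulfide (HS⁻): pKₐ(H₂S) ≈ 7
cyanide: pKₐ(HCN) ≈ 9.2
methoxide: pKₐ(CH₃OH) ≈ 15.5
(CH₃)₃CO⁻: pKₐ(t-BuOH) ≈ 18
Reversing gives the worst-to-best order requested.

(CH₃)₃CO⁻ < methoxide < cyanide < hydrosulfide (HS⁻) < fluoride (F⁻)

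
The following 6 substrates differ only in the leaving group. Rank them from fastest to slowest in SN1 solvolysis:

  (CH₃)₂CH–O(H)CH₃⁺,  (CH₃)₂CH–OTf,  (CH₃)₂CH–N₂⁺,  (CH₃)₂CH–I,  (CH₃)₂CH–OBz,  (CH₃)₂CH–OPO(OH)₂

The skeletons are identical, so relative rate is governed entirely by leaving-group ability.
Rank by basicity of the departing species: weakest base leaves most easily.
(CH₃)₂CH–N₂⁺ loses N₂: no meaningful conjugate acid; N₂ departs as an exceptionally stable neutral molecule
(CH₃)₂CH–OTf loses OTf⁻: pKₐ(CF₃SO₃H (triflic acid)) ≈ -14
(CH₃)₂CH–I loses I⁻: pKₐ(HI) ≈ -10
(CH₃)₂CH–O(H)CH₃⁺ loses R'OH: pKₐ(R'OH₂⁺) ≈ -2.4
(CH₃)₂CH–OPO(OH)₂ loses H₂PO₄⁻: pKₐ(H₃PO₄) ≈ 2.1
(CH₃)₂CH–OBz loses PhCOO⁻: pKₐ(C₆H₅COOH) ≈ 4.2

(CH₃)₂CH–N₂⁺ > (CH₃)₂CH–OTf > (CH₃)₂CH–I > (CH₃)₂CH–O(H)CH₃⁺ > (CH₃)₂CH–OPO(OH)₂ > (CH₃)₂CH–OBz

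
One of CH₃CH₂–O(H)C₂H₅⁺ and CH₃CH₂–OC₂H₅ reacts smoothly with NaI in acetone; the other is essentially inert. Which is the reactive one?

From CH₃CH₂–OC₂H₅ the departing group would be CH₃CH₂O⁻ (pKₐ(CH₃CH₂OH) ≈ 16). Strong base; alkoxides do not leave unassisted.
From CH₃CH₂–O(H)C₂H₅⁺ the leaving group is R'OH (pKₐ(R'OH₂⁺) ≈ -2.4). Neutral; leaves from a protonated ether (an oxonium ion, R–O(H)R'⁺).
(In practice CH₃CH₂–O(H)C₂H₅⁺ is made from CH₃CH₂–OC₂H₅ by protonation with concentrated HBr, allowing neutral ethanol, rather than ethoxide, to depart.)

CH₃CH₂–O(H)C₂H₅⁺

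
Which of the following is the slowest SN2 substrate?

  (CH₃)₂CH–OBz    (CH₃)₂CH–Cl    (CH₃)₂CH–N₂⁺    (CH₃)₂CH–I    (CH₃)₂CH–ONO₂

(CH₃)₂CH–OBz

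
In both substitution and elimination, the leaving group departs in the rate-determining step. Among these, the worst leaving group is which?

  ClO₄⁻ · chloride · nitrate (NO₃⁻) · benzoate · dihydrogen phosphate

Leaving-group ability tracks the stability of the departed species; conjugate-acid pKₐ is the usual yardstick (lower pKₐ → better LG).
ClO₄⁻: pKₐ(HClO₄) ≈ -10
chloride: pKₐ(HCl) ≈ -7
nitrate (NO₃⁻): pKₐ(HNO₃) ≈ -1.3
dihydrogen phosphate: pKₐ(H₃PO₄) ≈ 2.1
benzoate: pKₐ(C₆H₅COOH) ≈ 4.2

benzoate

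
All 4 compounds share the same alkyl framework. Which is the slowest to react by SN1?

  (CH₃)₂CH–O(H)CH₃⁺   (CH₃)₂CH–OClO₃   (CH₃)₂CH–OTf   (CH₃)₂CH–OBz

(CH₃)₂CH–OBz

The skeletons are identical, so relative rate is governed entirely by leaving-group ability.
The more stable X⁻ (or X) is on its own — i.e. the weaker a base it is — the better a leaving group it makes.
(CH₃)₂CH–OTf loses OTf⁻: pKₐ(CF₃SO₃H (triflic acid)) ≈ -14
(CH₃)₂CH–OClO₃ loses ClO₄⁻: pKₐ(HClO₄) ≈ -10
(CH₃)₂CH–O(H)CH₃⁺ loses R'OH: pKₐ(R'OH₂⁺) ≈ -2.4
(CH₃)₂CH–OBz loses PhCOO⁻: pKₐ(C₆H₅COOH) ≈ 4.2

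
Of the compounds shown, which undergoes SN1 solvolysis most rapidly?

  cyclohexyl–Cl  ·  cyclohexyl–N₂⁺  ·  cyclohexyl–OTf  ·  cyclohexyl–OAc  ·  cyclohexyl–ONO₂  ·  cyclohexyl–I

With the same alkyl group throughout, only the leaving group differentiates the rates.
Rank by basicity of the departing species: weakest base leaves most easily.
cyclohexyl–N₂⁺ loses N₂: no meaningful conjugate acid; N₂ departs as an exceptionally stable neutral molecule
cyclohexyl–OTf loses OTf⁻: pKₐ(CF₃SO₃H (triflic acid)) ≈ -14
cyclohexyl–I loses I⁻: pKₐ(HI) ≈ -10
cyclohexyl–Cl loses Cl⁻: pKₐ(HCl) ≈ -7
cyclohexyl–ONO₂ loses NO₃⁻: pKₐ(HNO₃) ≈ -1.3
cyclohexyl–OAc loses AcO⁻: pKₐ(CH₃COOH) ≈ 4.8

cyclohexyl–N₂⁺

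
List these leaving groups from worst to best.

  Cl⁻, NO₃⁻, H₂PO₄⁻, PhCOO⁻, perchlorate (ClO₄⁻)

PhCOO⁻ < H₂PO₄⁻ < NO₃⁻ < Cl⁻ < perchlorate (ClO₄⁻)

The more stable X⁻ (or X) is on its own — i.e. the weaker a base it is — the better a leaving group it makes.
perchlorate (ClO₄⁻): pKₐ(HClO₄) ≈ -10
Cl⁻: pKₐ(HCl) ≈ -7
NO₃⁻: pKₐ(HNO₃) ≈ -1.3
H₂PO₄⁻: pKₐ(H₃PO₄) ≈ 2.1
PhCOO⁻: pKₐ(C₆H₅COOH) ≈ 4.2
Listed from poorest to best leaving group as asked.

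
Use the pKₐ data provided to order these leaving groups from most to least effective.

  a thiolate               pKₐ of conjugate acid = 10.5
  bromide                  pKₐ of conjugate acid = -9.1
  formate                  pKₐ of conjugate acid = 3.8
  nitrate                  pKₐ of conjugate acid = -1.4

bromide > nitrate > formate > a thiolate

Lower conjugate-acid pKₐ ⇒ weaker base ⇒ better leaving group.
Sorting by the given values: bromide (-9.1), nitrate (-1.4), formate (3.8), a thiolate (10.5).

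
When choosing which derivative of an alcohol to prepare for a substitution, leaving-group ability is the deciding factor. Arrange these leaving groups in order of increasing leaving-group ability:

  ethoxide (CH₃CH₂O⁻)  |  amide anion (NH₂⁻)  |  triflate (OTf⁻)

Rank by basicity of the departing species: weakest base leaves most easily.
triflate (OTf⁻): pKₐ(CF₃SO₃H (triflic acid)) ≈ -14
ethoxide (CH₃CH₂O⁻): pKₐ(CH₃CH₂OH) ≈ 16
amide anion (NH₂⁻): pKₐ(NH₃) ≈ 38
Reversing gives the worst-to-best order requested.

amide anion (NH₂⁻) < ethoxide (CH₃CH₂O⁻) < triflate (OTf⁻)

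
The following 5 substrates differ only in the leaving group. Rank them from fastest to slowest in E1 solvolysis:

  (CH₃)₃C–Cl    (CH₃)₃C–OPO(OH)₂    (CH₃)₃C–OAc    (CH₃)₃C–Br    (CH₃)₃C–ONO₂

The skeletons are identical, so relative rate is governed entirely by leaving-group ability.
Rank by basicity of the departing species: weakest base leaves most easily.
(CH₃)₃C–Br loses Br⁻: pKₐ(HBr) ≈ -9
(CH₃)₃C–Cl loses Cl⁻: pKₐ(HCl) ≈ -7
(CH₃)₃C–ONO₂ loses NO₃⁻: pKₐ(HNO₃) ≈ -1.3
(CH₃)₃C–OPO(OH)₂ loses H₂PO₄⁻: pKₐ(H₃PO₄) ≈ 2.1
(CH₃)₃C–OAc loses AcO⁻: pKₐ(CH₃COOH) ≈ 4.8

(CH₃)₃C–Br > (CH₃)₃C–Cl > (CH₃)₃C–ONO₂ > (CH₃)₃C–OPO(OH)₂ > (CH₃)₃C–OAc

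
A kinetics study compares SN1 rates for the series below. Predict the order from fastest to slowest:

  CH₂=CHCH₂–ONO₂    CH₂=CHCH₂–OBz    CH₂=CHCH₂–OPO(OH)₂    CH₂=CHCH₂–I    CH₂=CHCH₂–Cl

CH₂=CHCH₂–I > CH₂=CHCH₂–Cl > CH₂=CHCH₂–ONO₂ > CH₂=CHCH₂–OPO(OH)₂ > CH₂=CHCH₂–OBz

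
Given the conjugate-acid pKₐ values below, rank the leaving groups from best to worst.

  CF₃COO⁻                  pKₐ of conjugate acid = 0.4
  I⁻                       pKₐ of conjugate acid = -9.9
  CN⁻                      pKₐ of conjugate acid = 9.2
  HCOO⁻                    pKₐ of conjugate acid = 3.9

Lower conjugate-acid pKₐ ⇒ weaker base ⇒ better leaving group.
Sorting by the given values: I⁻ (-9.9), CF₃COO⁻ (0.4), HCOO⁻ (3.9), CN⁻ (9.2).

I⁻ > CF₃COO⁻ > HCOO⁻ > CN⁻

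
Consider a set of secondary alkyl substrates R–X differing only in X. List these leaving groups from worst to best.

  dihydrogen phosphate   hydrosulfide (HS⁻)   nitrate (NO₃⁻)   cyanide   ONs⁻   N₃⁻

A good leaving group is a weak base: the lower the pKₐ of its conjugate acid, the more readily it departs.
ONs⁻: pKₐ(p-O₂NC₆H₄SO₃H) ≈ -3.5
nitrate (NO₃⁻): pKₐ(HNO₃) ≈ -1.3
dihydrogen phosphate: pKₐ(H₃PO₄) ≈ 2.1
N₃⁻: pKₐ(HN₃) ≈ 4.7
hydrosulfide (HS⁻): pKₐ(H₂S) ≈ 7
cyanide: pKₐ(HCN) ≈ 9.2
Listed from poorest to best leaving group as asked.

cyanide < hydrosulfide (HS⁻) < N₃⁻ < dihydrogen phosphate < nitrate (NO₃⁻) < ONs⁻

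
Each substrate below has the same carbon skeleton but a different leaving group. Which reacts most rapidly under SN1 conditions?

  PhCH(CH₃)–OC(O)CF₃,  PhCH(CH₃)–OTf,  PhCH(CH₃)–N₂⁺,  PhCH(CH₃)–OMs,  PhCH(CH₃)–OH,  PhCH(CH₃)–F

Identical carbon frameworks mean the comparison reduces to leaving-group quality.
The more stable X⁻ (or X) is on its own — i.e. the weaker a base it is — the better a leaving group it makes.
PhCH(CH₃)–N₂⁺ loses N₂: no meaningful conjugate acid; N₂ departs as an exceptionally stable neutral molecule
PhCH(CH₃)–OTf loses OTf⁻: pKₐ(CF₃SO₃H (triflic acid)) ≈ -14
PhCH(CH₃)–OMs loses OMs⁻: pKₐ(CH₃SO₃H (MsOH)) ≈ -1.9
PhCH(CH₃)–OC(O)CF₃ loses CF₃COO⁻: pKₐ(CF₃COOH) ≈ 0.2
PhCH(CH₃)–F loses F⁻: pKₐ(HF) ≈ 3.2
PhCH(CH₃)–OH loses OH⁻: pKₐ(H₂O) ≈ 15.7

PhCH(CH₃)–N₂⁺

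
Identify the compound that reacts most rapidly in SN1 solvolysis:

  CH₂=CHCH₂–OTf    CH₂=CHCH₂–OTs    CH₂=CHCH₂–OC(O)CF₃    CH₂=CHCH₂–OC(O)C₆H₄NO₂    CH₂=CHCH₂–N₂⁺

Same R in every case — rank the leaving groups.
The more stable X⁻ (or X) is on its own — i.e. the weaker a base it is — the better a leaving group it makes.
CH₂=CHCH₂–N₂⁺ loses N₂: no meaningful conjugate acid; N₂ departs as an exceptionally stable neutral molecule
CH₂=CHCH₂–OTf loses OTf⁻: pKₐ(CF₃SO₃H (triflic acid)) ≈ -14
CH₂=CHCH₂–OTs loses OTs⁻: pKₐ(p-CH₃C₆H₄SO₃H (TsOH)) ≈ -2.8
CH₂=CHCH₂–OC(O)CF₃ loses CF₃COO⁻: pKₐ(CF₃COOH) ≈ 0.2
CH₂=CHCH₂–OC(O)C₆H₄NO₂ loses p-O₂N–C₆H₄–COO⁻: pKₐ(p-nitrobenzoic acid) ≈ 3.4

CH₂=CHCH₂–N₂⁺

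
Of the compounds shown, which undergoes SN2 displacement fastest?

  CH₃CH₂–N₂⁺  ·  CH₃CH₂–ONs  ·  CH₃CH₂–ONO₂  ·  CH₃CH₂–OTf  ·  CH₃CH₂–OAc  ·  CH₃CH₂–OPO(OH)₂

CH₃CH₂–N₂⁺

The skeletons are identical, so relative rate is governed entirely by leaving-group ability.
The more stable X⁻ (or X) is on its own — i.e. the weaker a base it is — the better a leaving group it makes.
CH₃CH₂–N₂⁺ loses N₂: no meaningful conjugate acid; N₂ departs as an exceptionally stable neutral molecule
CH₃CH₂–OTf loses OTf⁻: pKₐ(CF₃SO₃H (triflic acid)) ≈ -14
CH₃CH₂–ONs loses ONs⁻: pKₐ(p-O₂NC₆H₄SO₃H) ≈ -3.5
CH₃CH₂–ONO₂ loses NO₃⁻: pKₐ(HNO₃) ≈ -1.3
CH₃CH₂–OPO(OH)₂ loses H₂PO₄⁻: pKₐ(H₃PO₄) ≈ 2.1
CH₃CH₂–OAc loses AcO⁻: pKₐ(CH₃COOH) ≈ 4.8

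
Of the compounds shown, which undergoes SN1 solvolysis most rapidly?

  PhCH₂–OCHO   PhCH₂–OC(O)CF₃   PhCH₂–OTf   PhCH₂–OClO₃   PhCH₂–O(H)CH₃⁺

PhCH₂–OTf

Identical carbon frameworks mean the comparison reduces to leaving-group quality.
Rank by basicity of the departing species: weakest base leaves most easily.
PhCH₂–OTf loses OTf⁻: pKₐ(CF₃SO₃H (triflic acid)) ≈ -14
PhCH₂–OClO₃ loses ClO₄⁻: pKₐ(HClO₄) ≈ -10
PhCH₂–O(H)CH₃⁺ loses R'OH: pKₐ(R'OH₂⁺) ≈ -2.4
PhCH₂–OC(O)CF₃ loses CF₃COO⁻: pKₐ(CF₃COOH) ≈ 0.2
PhCH₂–OCHO loses HCOO⁻: pKₐ(HCOOH) ≈ 3.8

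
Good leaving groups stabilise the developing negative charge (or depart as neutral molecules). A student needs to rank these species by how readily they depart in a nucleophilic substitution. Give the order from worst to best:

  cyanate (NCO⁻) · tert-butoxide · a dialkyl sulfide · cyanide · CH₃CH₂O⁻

tert-butoxide < CH₃CH₂O⁻ < cyanide < cyanate (NCO⁻) < a dialkyl sulfide

a dialkyl sulfide: pKₐ(R'₂SH⁺) ≈ -7
cyanate (NCO⁻): pKₐ(HOCN) ≈ 3.5 — resonance between N and O
cyanide: pKₐ(HCN) ≈ 9.2 — sp carbon stabilises the charge somewhat, but still a poor LG
CH₃CH₂O⁻: pKₐ(CH₃CH₂OH) ≈ 16 — strong base; alkoxides do not leave unassisted
tert-butoxide: pKₐ(t-BuOH) ≈ 18
Reversing gives the worst-to-best order requested.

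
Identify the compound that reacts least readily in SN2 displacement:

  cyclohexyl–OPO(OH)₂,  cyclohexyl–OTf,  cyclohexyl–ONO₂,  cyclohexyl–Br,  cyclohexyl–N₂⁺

cyclohexyl–OPO(OH)₂

With the same alkyl group throughout, only the leaving group differentiates the rates.
The more stable X⁻ (or X) is on its own — i.e. the weaker a base it is — the better a leaving group it makes.
cyclohexyl–N₂⁺ loses N₂: no meaningful conjugate acid; N₂ departs as an exceptionally stable neutral molecule
cyclohexyl–OTf loses OTf⁻: pKₐ(CF₃SO₃H (triflic acid)) ≈ -14
cyclohexyl–Br loses Br⁻: pKₐ(HBr) ≈ -9
cyclohexyl–ONO₂ loses NO₃⁻: pKₐ(HNO₃) ≈ -1.3
cyclohexyl–OPO(OH)₂ loses H₂PO₄⁻: pKₐ(H₃PO₄) ≈ 2.1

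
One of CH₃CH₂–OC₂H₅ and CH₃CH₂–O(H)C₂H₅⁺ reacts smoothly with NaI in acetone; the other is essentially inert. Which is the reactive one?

CH₃CH₂–O(H)C₂H₅⁺

From CH₃CH₂–OC₂H₅ the departing group would be CH₃CH₂O⁻ (pKₐ(CH₃CH₂OH) ≈ 16). Strong base; alkoxides do not leave unassisted.
From CH₃CH₂–O(H)C₂H₅⁺ the leaving group is R'OH (pKₐ(R'OH₂⁺) ≈ -2.4). Neutral; leaves from a protonated ether (an oxonium ion, R–O(H)R'⁺).
(In practice CH₃CH₂–O(H)C₂H₅⁺ is made from CH₃CH₂–OC₂H₅ by protonation with concentrated HBr, allowing neutral ethanol, rather than ethoxide, to depart.)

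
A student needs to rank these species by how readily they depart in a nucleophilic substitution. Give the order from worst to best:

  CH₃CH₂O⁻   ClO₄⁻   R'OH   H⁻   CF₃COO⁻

The more stable X⁻ (or X) is on its own — i.e. the weaker a base it is — the better a leaving group it makes.
ClO₄⁻: pKₐ(HClO₄) ≈ -10
R'OH: pKₐ(R'OH₂⁺) ≈ -2.4
CF₃COO⁻: pKₐ(CF₃COOH) ≈ 0.2 — strongly electron-withdrawing CF₃ stabilises the carboxylate
CH₃CH₂O⁻: pKₐ(CH₃CH₂OH) ≈ 16 — strong base; alkoxides do not leave unassisted
H⁻: pKₐ(H₂) ≈ 36 — extremely strong base; leaves only in special hydride-transfer contexts
Listed from poorest to best leaving group as asked.

H⁻ < CH₃CH₂O⁻ < CF₃COO⁻ < R'OH < ClO₄⁻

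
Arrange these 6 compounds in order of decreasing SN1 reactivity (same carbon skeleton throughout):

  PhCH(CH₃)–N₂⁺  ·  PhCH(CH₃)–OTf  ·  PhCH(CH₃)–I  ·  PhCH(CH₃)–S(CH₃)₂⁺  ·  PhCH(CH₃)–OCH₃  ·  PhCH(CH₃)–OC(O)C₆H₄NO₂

Identical carbon frameworks mean the comparison reduces to leaving-group quality.
Rank by basicity of the departing species: weakest base leaves most easily.
PhCH(CH₃)–N₂⁺ loses N₂: no meaningful conjugate acid; N₂ departs as an exceptionally stable neutral molecule
PhCH(CH₃)–OTf loses OTf⁻: pKₐ(CF₃SO₃H (triflic acid)) ≈ -14
PhCH(CH₃)–I loses I⁻: pKₐ(HI) ≈ -10
PhCH(CH₃)–S(CH₃)₂⁺ loses SR'₂: pKₐ(R'₂SH⁺) ≈ -7
PhCH(CH₃)–OC(O)C₆H₄NO₂ loses p-O₂N–C₆H₄–COO⁻: pKₐ(p-nitrobenzoic acid) ≈ 3.4
PhCH(CH₃)–OCH₃ loses CH₃O⁻: pKₐ(CH₃OH) ≈ 15.5

PhCH(CH₃)–N₂⁺ > PhCH(CH₃)–OTf > PhCH(CH₃)–I > PhCH(CH₃)–S(CH₃)₂⁺ > PhCH(CH₃)–OC(O)C₆H₄NO₂ > PhCH(CH₃)–OCH₃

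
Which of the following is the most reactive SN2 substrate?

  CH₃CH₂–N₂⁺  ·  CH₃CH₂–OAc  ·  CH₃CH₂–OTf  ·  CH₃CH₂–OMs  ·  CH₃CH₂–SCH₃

Identical carbon frameworks mean the comparison reduces to leaving-group quality.
A good leaving group is a weak base: the lower the pKₐ of its conjugate acid, the more readily it departs.
CH₃CH₂–N₂⁺ loses N₂: no meaningful conjugate acid; N₂ departs as an exceptionally stable neutral molecule
CH₃CH₂–OTf loses OTf⁻: pKₐ(CF₃SO₃H (triflic acid)) ≈ -14
CH₃CH₂–OMs loses OMs⁻: pKₐ(CH₃SO₃H (MsOH)) ≈ -1.9
CH₃CH₂–OAc loses AcO⁻: pKₐ(CH₃COOH) ≈ 4.8
CH₃CH₂–SCH₃ loses RS⁻: pKₐ(RSH (a thiol)) ≈ 10.5

CH₃CH₂–N₂⁺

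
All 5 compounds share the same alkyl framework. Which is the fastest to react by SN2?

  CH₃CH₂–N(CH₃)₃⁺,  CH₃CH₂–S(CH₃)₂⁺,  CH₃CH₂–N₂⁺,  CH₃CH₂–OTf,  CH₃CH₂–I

Same R in every case — rank the leaving groups.
The more stable X⁻ (or X) is on its own — i.e. the weaker a base it is — the better a leaving group it makes.
CH₃CH₂–N₂⁺ loses N₂: no meaningful conjugate acid; N₂ departs as an exceptionally stable neutral molecule
CH₃CH₂–OTf loses OTf⁻: pKₐ(CF₃SO₃H (triflic acid)) ≈ -14
CH₃CH₂–I loses I⁻: pKₐ(HI) ≈ -10
CH₃CH₂–S(CH₃)₂⁺ loses SR'₂: pKₐ(R'₂SH⁺) ≈ -7
CH₃CH₂–N(CH₃)₃⁺ loses NR'₃: pKₐ(R'₃NH⁺) ≈ 10.7

CH₃CH₂–N₂⁺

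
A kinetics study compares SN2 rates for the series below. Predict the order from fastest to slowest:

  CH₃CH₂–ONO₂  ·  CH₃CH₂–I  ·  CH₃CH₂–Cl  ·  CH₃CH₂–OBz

CH₃CH₂–I > CH₃CH₂–Cl > CH₃CH₂–ONO₂ > CH₃CH₂–OBz

With the same alkyl group throughout, only the leaving group differentiates the rates.
Rank by basicity of the departing species: weakest base leaves most easily.
CH₃CH₂–I loses I⁻: pKₐ(HI) ≈ -10
CH₃CH₂–Cl loses Cl⁻: pKₐ(HCl) ≈ -7
CH₃CH₂–ONO₂ loses NO₃⁻: pKₐ(HNO₃) ≈ -1.3
CH₃CH₂–OBz loses PhCOO⁻: pKₐ(C₆H₅COOH) ≈ 4.2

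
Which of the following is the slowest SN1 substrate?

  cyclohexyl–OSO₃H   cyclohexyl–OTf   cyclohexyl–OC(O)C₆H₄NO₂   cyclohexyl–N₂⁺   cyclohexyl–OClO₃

With the same alkyl group throughout, only the leaving group differentiates the rates.
A good leaving group is a weak base: the lower the pKₐ of its conjugate acid, the more readily it departs.
cyclohexyl–N₂⁺ loses N₂: no meaningful conjugate acid; N₂ departs as an exceptionally stable neutral molecule
cyclohexyl–OTf loses OTf⁻: pKₐ(CF₃SO₃H (triflic acid)) ≈ -14
cyclohexyl–OClO₃ loses ClO₄⁻: pKₐ(HClO₄) ≈ -10
cyclohexyl–OSO₃H loses HSO₄⁻: pKₐ(H₂SO₄) ≈ -3
cyclohexyl–OC(O)C₆H₄NO₂ loses p-O₂N–C₆H₄–COO⁻: pKₐ(p-nitrobenzoic acid) ≈ 3.4

cyclohexyl–OC(O)C₆H₄NO₂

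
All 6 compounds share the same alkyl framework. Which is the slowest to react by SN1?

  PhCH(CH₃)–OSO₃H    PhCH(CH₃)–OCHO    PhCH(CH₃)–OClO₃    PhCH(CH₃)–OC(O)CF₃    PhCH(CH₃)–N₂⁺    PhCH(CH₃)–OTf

PhCH(CH₃)–OCHO

The skeletons are identical, so relative rate is governed entirely by leaving-group ability.
The more stable X⁻ (or X) is on its own — i.e. the weaker a base it is — the better a leaving group it makes.
PhCH(CH₃)–N₂⁺ loses N₂: no meaningful conjugate acid; N₂ departs as an exceptionally stable neutral molecule
PhCH(CH₃)–OTf loses OTf⁻: pKₐ(CF₃SO₃H (triflic acid)) ≈ -14
PhCH(CH₃)–OClO₃ loses ClO₄⁻: pKₐ(HClO₄) ≈ -10
PhCH(CH₃)–OSO₃H loses HSO₄⁻: pKₐ(H₂SO₄) ≈ -3
PhCH(CH₃)–OC(O)CF₃ loses CF₃COO⁻: pKₐ(CF₃COOH) ≈ 0.2
PhCH(CH₃)–OCHO loses HCOO⁻: pKₐ(HCOOH) ≈ 3.8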